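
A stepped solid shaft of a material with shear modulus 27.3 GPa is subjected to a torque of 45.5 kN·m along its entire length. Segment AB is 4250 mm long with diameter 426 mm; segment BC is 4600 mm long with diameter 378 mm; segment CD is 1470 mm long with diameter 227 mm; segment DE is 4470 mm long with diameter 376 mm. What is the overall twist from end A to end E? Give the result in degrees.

J_AB = π(0.426)⁴/32 = 3.23×10^-3 m⁴; J_BC = π(0.378)⁴/32 = 2.00×10^-3 m⁴; J_CD = π(0.227)⁴/32 = 2.61×10^-4 m⁴; J_DE = π(0.376)⁴/32 = 1.96×10^-3 m⁴.
θ = (T/G)·Σ L_i/J_i = (45500/27.3×10⁹)·(4.25/3.23×10^-3 + 4.60/2.00×10^-3 + 1.47/2.61×10^-4 + 4.47/1.96×10^-3) = 0.01921 rad.

1.10°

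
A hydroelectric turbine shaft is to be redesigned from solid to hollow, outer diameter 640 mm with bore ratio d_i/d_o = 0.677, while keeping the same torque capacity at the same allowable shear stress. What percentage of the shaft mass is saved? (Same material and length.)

36.6 %

Equal τ_max and T ⇒ the solid shaft needs d_s³ = d_o³(1−k⁴), so d_s = 640·(1−0.677⁴)^(1/3) = 591.6 mm.
Area ratio A_h/A_s = d_o²(1−k²)/d_s² = (1−k²)/(1−k⁴)^(2/3) = 0.6339.
Mass saving = 1 − 0.6339 = 36.6 %.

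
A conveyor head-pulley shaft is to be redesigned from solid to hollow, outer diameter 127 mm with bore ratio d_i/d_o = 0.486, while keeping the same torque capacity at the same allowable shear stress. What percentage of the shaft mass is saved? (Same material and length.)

Equal τ_max and T ⇒ the solid shaft needs d_s³ = d_o³(1−k⁴), so d_s = 127·(1−0.486⁴)^(1/3) = 124.6 mm.
Area ratio A_h/A_s = d_o²(1−k²)/d_s² = (1−k²)/(1−k⁴)^(2/3) = 0.7936.
Mass saving = 1 − 0.7936 = 20.6 %.

20.6 %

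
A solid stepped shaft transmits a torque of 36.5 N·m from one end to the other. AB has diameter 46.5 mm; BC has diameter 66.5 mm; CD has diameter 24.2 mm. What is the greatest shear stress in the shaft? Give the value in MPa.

13.1 MPa

Under the same torque, τ_max = 16T/(πd³) is largest where d is smallest — segment CD (d = 24.2 mm).
τ_max = 16·36.50/(π·(0.0242)³) = 1.312×10^7 Pa.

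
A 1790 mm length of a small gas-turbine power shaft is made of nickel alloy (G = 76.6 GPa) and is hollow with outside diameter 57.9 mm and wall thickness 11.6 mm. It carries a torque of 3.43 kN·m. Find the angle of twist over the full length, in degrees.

J = π(d_o⁴ − d_i⁴)/32 = π(0.0579⁴ − 0.0347⁴)/32 = 9.610×10^-7 m⁴.
θ = T·L/(G·J) = 3430 × 1.79 / (76.6×10⁹ × 9.610×10^-7) = 0.08340 rad.

4.78°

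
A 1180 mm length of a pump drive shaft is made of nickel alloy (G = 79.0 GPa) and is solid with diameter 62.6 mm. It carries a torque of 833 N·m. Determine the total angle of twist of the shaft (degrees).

0.473°

J = πd⁴/32 = π(0.0626)⁴/32 = 1.508×10^-6 m⁴.
θ = T·L/(G·J) = 833.0 × 1.18 / (79.0×10⁹ × 1.508×10^-6) = 8.253×10^-3 rad.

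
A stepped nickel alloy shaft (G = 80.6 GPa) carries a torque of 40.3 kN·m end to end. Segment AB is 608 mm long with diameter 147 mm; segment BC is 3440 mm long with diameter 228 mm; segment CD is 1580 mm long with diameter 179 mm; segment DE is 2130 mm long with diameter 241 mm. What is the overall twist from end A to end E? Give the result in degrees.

J_AB = π(0.147)⁴/32 = 4.58×10^-5 m⁴; J_BC = π(0.228)⁴/32 = 2.65×10^-4 m⁴; J_CD = π(0.179)⁴/32 = 1.01×10^-4 m⁴; J_DE = π(0.241)⁴/32 = 3.31×10^-4 m⁴.
θ = (T/G)·Σ L_i/J_i = (40300/80.6×10⁹)·(0.608/4.58×10^-5 + 3.44/2.65×10^-4 + 1.58/1.01×10^-4 + 2.13/3.31×10^-4) = 0.02417 rad.

1.38°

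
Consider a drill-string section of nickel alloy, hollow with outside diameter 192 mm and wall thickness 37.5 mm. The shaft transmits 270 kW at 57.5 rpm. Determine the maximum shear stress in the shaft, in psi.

5430 psi

ω = 2π·57.5/60 = 6.021 rad/s, so T = P/ω = 270×10³ / 6.021 = 44840 N·m.
J = π(d_o⁴ − d_i⁴)/32 = π(0.192⁴ − 0.117⁴)/32 = 1.150×10^-4 m⁴.
τ_max = T·r/J = 44840 × 0.0960 / 1.150×10^-4 = 3.743×10^7 Pa.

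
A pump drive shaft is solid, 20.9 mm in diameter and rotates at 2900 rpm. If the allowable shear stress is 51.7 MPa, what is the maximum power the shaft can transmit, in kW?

J = πd⁴/32 = π(0.0209)⁴/32 = 1.873×10^-8 m⁴.
T_max = τ_allow·J/r = 5.17×10^7 × 1.873×10^-8 / 0.0104 = 92.67 N·m.
ω = 2π·2900/60 = 303.7 rad/s, so P_max = T_max·ω = 2.814×10^4 W.

28.1 kW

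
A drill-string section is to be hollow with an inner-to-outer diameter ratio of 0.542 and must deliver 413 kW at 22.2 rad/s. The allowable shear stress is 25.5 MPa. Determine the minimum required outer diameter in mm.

ω = 22.2 rad/s, so T = P/ω = 413×10³ / 22.20 = 18600 N·m.
For a hollow shaft with d_i/d_o = 0.542: τ_max = 16T/(π d_o³ (1−k⁴)), so d_o = [16T/(π τ_allow (1−k⁴))]^(1/3) = [16·18600/(π·2.55×10^7·0.9137)]^(1/3) = 0.1596 m.

160 mm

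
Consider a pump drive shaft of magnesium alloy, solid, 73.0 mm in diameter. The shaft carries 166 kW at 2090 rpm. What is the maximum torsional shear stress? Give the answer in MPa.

9.93 MPa

ω = 2π·2090/60 = 218.9 rad/s, so T = P/ω = 166×10³ / 218.9 = 758.5 N·m.
J = πd⁴/32 = π(0.0730)⁴/32 = 2.788×10^-6 m⁴.
τ_max = T·r/J = 758.5 × 0.0365 / 2.788×10^-6 = 9.930×10^6 Pa.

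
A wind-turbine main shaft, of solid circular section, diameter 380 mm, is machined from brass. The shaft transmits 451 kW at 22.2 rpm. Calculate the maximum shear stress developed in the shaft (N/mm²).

ω = 2π·22.2/60 = 2.325 rad/s, so T = P/ω = 451×10³ / 2.325 = 194000 N·m.
J = πd⁴/32 = π(0.380)⁴/32 = 2.047×10^-3 m⁴.
τ_max = T·r/J = 194000 × 0.190 / 2.047×10^-3 = 1.801×10^7 Pa.

18.0 N/mm²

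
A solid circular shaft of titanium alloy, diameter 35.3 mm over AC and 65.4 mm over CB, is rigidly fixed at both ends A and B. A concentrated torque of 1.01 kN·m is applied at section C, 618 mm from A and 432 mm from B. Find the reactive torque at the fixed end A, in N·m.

Compatibility: T_A·a/J_AC = T_B·b/J_CB with T_A + T_B = T₀.
J_AC = 1.52×10^-7 m⁴, J_CB = 1.80×10^-6 m⁴, so T_A = T₀·(J_AC/a)/((J_AC/a)+(J_CB/b)) = 56.57 N·m, T_B = 953.4 N·m.

56.6 N·m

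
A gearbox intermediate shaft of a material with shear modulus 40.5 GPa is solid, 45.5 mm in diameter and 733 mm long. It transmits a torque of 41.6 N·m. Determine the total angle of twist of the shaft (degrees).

0.103°

J = πd⁴/32 = π(0.0455)⁴/32 = 4.208×10^-7 m⁴.
θ = T·L/(G·J) = 41.60 × 0.733 / (40.5×10⁹ × 4.208×10^-7) = 1.789×10^-3 rad.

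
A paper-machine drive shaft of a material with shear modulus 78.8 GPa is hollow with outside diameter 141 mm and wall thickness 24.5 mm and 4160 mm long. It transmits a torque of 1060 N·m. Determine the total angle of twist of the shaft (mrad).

1.76 mrad

J = π(d_o⁴ − d_i⁴)/32 = π(0.141⁴ − 0.0920⁴)/32 = 3.177×10^-5 m⁴.
θ = T·L/(G·J) = 1060 × 4.16 / (78.8×10⁹ × 3.177×10^-5) = 1.761×10^-3 rad.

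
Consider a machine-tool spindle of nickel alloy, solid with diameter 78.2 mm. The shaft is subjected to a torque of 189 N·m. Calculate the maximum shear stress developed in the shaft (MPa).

J = πd⁴/32 = π(0.0782)⁴/32 = 3.671×10^-6 m⁴.
τ_max = T·r/J = 189.0 × 0.0391 / 3.671×10^-6 = 2.013×10^6 Pa.

2.01 MPa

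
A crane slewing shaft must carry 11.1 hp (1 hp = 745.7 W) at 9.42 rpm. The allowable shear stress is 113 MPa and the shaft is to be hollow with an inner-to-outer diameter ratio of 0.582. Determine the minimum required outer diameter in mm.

ω = 2π·9.42/60 = 0.9865 rad/s, so T = P/ω = 11.1×745.7 / 0.9865 = 8391 N·m.
For a hollow shaft with d_i/d_o = 0.582: τ_max = 16T/(π d_o³ (1−k⁴)), so d_o = [16T/(π τ_allow (1−k⁴))]^(1/3) = [16·8391/(π·1.13×10^8·0.8853)]^(1/3) = 0.07531 m.

75.3 mm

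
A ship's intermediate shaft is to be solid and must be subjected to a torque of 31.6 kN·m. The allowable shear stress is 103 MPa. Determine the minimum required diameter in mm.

For a solid shaft τ_max = 16T/(πd³), so d = (16T/(π τ_allow))^(1/3) = (16·31600/(π·1.03×10^8))^(1/3) = 0.1160 m.

116 mm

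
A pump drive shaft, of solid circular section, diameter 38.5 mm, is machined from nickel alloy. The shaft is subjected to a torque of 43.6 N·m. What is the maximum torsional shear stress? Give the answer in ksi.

0.564 ksi

J = πd⁴/32 = π(0.0385)⁴/32 = 2.157×10^-7 m⁴.
τ_max = T·r/J = 43.60 × 0.0192 / 2.157×10^-7 = 3.891×10^6 Pa.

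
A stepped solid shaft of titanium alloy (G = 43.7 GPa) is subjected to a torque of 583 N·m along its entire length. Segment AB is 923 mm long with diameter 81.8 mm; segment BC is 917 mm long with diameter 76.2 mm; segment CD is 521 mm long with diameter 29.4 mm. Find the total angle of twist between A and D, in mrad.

101 mrad

J_AB = π(0.0818)⁴/32 = 4.40×10^-6 m⁴; J_BC = π(0.0762)⁴/32 = 3.31×10^-6 m⁴; J_CD = π(0.0294)⁴/32 = 7.33×10^-8 m⁴.
θ = (T/G)·Σ L_i/J_i = (583.0/43.7×10⁹)·(0.923/4.40×10^-6 + 0.917/3.31×10^-6 + 0.521/7.33×10^-8) = 0.1013 rad.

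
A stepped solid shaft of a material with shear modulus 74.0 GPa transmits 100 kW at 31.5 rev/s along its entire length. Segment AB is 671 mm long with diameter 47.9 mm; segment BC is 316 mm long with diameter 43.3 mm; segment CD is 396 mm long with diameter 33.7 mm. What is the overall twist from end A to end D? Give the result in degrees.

2.09°

ω = 2π·31.5 = 197.9 rad/s, so T = P/ω = 100×10³ / 197.9 = 505.3 N·m.
J_AB = π(0.0479)⁴/32 = 5.17×10^-7 m⁴; J_BC = π(0.0433)⁴/32 = 3.45×10^-7 m⁴; J_CD = π(0.0337)⁴/32 = 1.27×10^-7 m⁴.
θ = (T/G)·Σ L_i/J_i = (505.3/74.0×10⁹)·(0.671/5.17×10^-7 + 0.316/3.45×10^-7 + 0.396/1.27×10^-7) = 0.03647 rad.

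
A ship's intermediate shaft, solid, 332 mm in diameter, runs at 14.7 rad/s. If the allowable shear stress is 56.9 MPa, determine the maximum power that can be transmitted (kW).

J = πd⁴/32 = π(0.332)⁴/32 = 1.193×10^-3 m⁴.
T_max = τ_allow·J/r = 5.69×10^7 × 1.193×10^-3 / 0.166 = 408800 N·m.
ω = 14.7 rad/s, so P_max = T_max·ω = 6.010×10^6 W.

6010 kW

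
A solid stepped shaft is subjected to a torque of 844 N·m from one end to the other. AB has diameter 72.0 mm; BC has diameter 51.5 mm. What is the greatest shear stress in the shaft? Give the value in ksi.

4.56 ksi

Under the same torque, τ_max = 16T/(πd³) is largest where d is smallest — segment BC (d = 51.5 mm).
τ_max = 16·844.0/(π·(0.0515)³) = 3.147×10^7 Pa.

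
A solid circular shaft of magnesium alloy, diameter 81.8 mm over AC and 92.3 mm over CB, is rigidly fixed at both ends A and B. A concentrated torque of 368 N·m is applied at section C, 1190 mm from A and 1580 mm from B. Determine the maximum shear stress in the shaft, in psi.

Compatibility: T_A·a/J_AC = T_B·b/J_CB with T_A + T_B = T₀.
J_AC = 4.40×10^-6 m⁴, J_CB = 7.13×10^-6 m⁴, so T_A = T₀·(J_AC/a)/((J_AC/a)+(J_CB/b)) = 165.7 N·m, T_B = 202.3 N·m.
τ in each portion: τ_AC = 1.54×10^6 Pa, τ_CB = 1.31×10^6 Pa; maximum is in AC.
τ_max = T_AC·r/J = 165.7·0.0409/4.40×10^-6 = 1.542×10^6 Pa.

224 psi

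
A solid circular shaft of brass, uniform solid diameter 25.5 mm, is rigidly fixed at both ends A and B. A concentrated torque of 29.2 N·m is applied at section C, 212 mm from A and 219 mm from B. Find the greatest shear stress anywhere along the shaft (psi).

With uniform GJ and both ends fixed, compatibility θ_AC = θ_CB gives T_A·a = T_B·b, together with T_A + T_B = T₀.
T_A = T₀·b/(a+b) = 29.20·219/431.0 = 14.84 N·m; T_B = 14.36 N·m.
τ in each portion: τ_AC = 4.56×10^6 Pa, τ_CB = 4.41×10^6 Pa; maximum is in AC.
τ_max = T_AC·r/J = 14.84·0.0127/4.15×10^-8 = 4.557×10^6 Pa.

661 psi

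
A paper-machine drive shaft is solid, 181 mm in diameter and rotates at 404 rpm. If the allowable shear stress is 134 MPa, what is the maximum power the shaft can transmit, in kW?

6600 kW

J = πd⁴/32 = π(0.181)⁴/32 = 1.054×10^-4 m⁴.
T_max = τ_allow·J/r = 1.34×10^8 × 1.054×10^-4 / 0.0905 = 156000 N·m.
ω = 2π·404/60 = 42.31 rad/s, so P_max = T_max·ω = 6.601×10^6 W.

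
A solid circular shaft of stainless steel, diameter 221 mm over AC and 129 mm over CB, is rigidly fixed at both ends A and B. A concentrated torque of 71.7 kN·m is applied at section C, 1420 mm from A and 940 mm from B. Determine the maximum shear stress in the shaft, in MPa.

28.8 MPa

Compatibility: T_A·a/J_AC = T_B·b/J_CB with T_A + T_B = T₀.
J_AC = 2.34×10^-4 m⁴, J_CB = 2.72×10^-5 m⁴, so T_A = T₀·(J_AC/a)/((J_AC/a)+(J_CB/b)) = 61000 N·m, T_B = 10700 N·m.
τ in each portion: τ_AC = 2.88×10^7 Pa, τ_CB = 2.54×10^7 Pa; maximum is in AC.
τ_max = T_AC·r/J = 61000·0.111/2.34×10^-4 = 2.878×10^7 Pa.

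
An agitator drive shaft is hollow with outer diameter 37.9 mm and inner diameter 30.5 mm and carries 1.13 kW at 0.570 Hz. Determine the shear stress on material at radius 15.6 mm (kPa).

ω = 2π·0.570 = 3.581 rad/s, so T = P/ω = 1.13×10³ / 3.581 = 315.5 N·m.
J = π(d_o⁴ − d_i⁴)/32 = π(0.0379⁴ − 0.0305⁴)/32 = 1.176×10^-7 m⁴.
Shear stress varies linearly with radius: τ = T·r/J = 315.5 × 0.0156 / 1.176×10^-7 = 4.185×10^7 Pa.

41900 kPa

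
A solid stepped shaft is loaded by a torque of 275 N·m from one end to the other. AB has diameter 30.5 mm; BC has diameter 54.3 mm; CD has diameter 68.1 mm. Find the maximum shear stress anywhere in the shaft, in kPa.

Under the same torque, τ_max = 16T/(πd³) is largest where d is smallest — segment AB (d = 30.5 mm).
τ_max = 16·275.0/(π·(0.0305)³) = 4.936×10^7 Pa.

49400 kPa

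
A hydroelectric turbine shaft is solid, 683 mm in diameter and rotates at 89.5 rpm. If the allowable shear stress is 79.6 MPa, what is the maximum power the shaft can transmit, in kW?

46700 kW

J = πd⁴/32 = π(0.683)⁴/32 = 0.02136 m⁴.
T_max = τ_allow·J/r = 7.96×10^7 × 0.02136 / 0.342 = 4.980e6 N·m.
ω = 2π·89.5/60 = 9.372 rad/s, so P_max = T_max·ω = 4.667×10^7 W.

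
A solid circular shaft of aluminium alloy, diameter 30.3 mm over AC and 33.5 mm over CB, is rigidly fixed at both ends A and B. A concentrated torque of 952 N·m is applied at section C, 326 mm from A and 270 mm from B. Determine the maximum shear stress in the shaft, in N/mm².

83.0 N/mm²

Compatibility: T_A·a/J_AC = T_B·b/J_CB with T_A + T_B = T₀.
J_AC = 8.28×10^-8 m⁴, J_CB = 1.24×10^-7 m⁴, so T_A = T₀·(J_AC/a)/((J_AC/a)+(J_CB/b)) = 339.5 N·m, T_B = 612.5 N·m.
τ in each portion: τ_AC = 6.22×10^7 Pa, τ_CB = 8.30×10^7 Pa; maximum is in CB.
τ_max = T_CB·r/J = 612.5·0.0168/1.24×10^-7 = 8.297×10^7 Pa.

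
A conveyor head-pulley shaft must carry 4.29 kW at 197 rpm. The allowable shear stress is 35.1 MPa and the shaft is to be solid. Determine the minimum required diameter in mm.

31.1 mm

ω = 2π·197/60 = 20.63 rad/s, so T = P/ω = 4.29×10³ / 20.63 = 208.0 N·m.
For a solid shaft τ_max = 16T/(πd³), so d = (16T/(π τ_allow))^(1/3) = (16·208.0/(π·3.51×10^7))^(1/3) = 0.03113 m.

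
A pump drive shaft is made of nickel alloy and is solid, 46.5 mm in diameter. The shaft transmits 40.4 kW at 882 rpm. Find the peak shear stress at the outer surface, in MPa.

22.2 MPa

ω = 2π·882/60 = 92.36 rad/s, so T = P/ω = 40.4×10³ / 92.36 = 437.4 N·m.
J = πd⁴/32 = π(0.0465)⁴/32 = 4.590×10^-7 m⁴.
τ_max = T·r/J = 437.4 × 0.0232 / 4.590×10^-7 = 2.216×10^7 Pa.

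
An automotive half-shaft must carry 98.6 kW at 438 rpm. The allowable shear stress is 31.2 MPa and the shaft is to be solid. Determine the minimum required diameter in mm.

70.5 mm

ω = 2π·438/60 = 45.87 rad/s, so T = P/ω = 98.6×10³ / 45.87 = 2150 N·m.
For a solid shaft τ_max = 16T/(πd³), so d = (16T/(π τ_allow))^(1/3) = (16·2150/(π·3.12×10^7))^(1/3) = 0.07053 m.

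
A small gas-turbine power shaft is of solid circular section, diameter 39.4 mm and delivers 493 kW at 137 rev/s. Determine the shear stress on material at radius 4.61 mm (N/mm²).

11.2 N/mm²

ω = 2π·137 = 860.8 rad/s, so T = P/ω = 493×10³ / 860.8 = 572.7 N·m.
J = πd⁴/32 = π(0.0394)⁴/32 = 2.366×10^-7 m⁴.
Shear stress varies linearly with radius: τ = T·r/J = 572.7 × 0.00461 / 2.366×10^-7 = 1.116×10^7 Pa.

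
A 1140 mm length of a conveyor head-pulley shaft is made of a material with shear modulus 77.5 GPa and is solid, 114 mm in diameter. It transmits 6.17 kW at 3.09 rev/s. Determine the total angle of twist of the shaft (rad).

ω = 2π·3.09 = 19.42 rad/s, so T = P/ω = 6.17×10³ / 19.42 = 317.8 N·m.
J = πd⁴/32 = π(0.114)⁴/32 = 1.658×10^-5 m⁴.
θ = T·L/(G·J) = 317.8 × 1.14 / (77.5×10⁹ × 1.658×10^-5) = 2.819×10^-4 rad.

2.82e-4 rad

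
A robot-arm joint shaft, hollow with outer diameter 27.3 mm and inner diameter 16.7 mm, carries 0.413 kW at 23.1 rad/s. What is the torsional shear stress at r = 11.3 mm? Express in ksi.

ω = 23.1 rad/s, so T = P/ω = 0.413×10³ / 23.10 = 17.88 N·m.
J = π(d_o⁴ − d_i⁴)/32 = π(0.0273⁴ − 0.0167⁴)/32 = 4.690×10^-8 m⁴.
Shear stress varies linearly with radius: τ = T·r/J = 17.88 × 0.0113 / 4.690×10^-8 = 4.308×10^6 Pa.

0.625 ksi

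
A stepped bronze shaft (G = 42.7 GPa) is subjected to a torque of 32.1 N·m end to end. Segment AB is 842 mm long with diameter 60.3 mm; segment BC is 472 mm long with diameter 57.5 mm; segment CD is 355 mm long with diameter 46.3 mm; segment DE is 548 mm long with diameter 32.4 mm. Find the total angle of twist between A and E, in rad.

0.00522 rad

J_AB = π(0.0603)⁴/32 = 1.30×10^-6 m⁴; J_BC = π(0.0575)⁴/32 = 1.07×10^-6 m⁴; J_CD = π(0.0463)⁴/32 = 4.51×10^-7 m⁴; J_DE = π(0.0324)⁴/32 = 1.08×10^-7 m⁴.
θ = (T/G)·Σ L_i/J_i = (32.10/42.7×10⁹)·(0.842/1.30×10^-6 + 0.472/1.07×10^-6 + 0.355/4.51×10^-7 + 0.548/1.08×10^-7) = 5.218×10^-3 rad.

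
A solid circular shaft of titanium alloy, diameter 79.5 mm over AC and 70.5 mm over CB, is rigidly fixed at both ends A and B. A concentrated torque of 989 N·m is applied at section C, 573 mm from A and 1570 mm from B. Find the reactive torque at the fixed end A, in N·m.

807 N·m

Compatibility: T_A·a/J_AC = T_B·b/J_CB with T_A + T_B = T₀.
J_AC = 3.92×10^-6 m⁴, J_CB = 2.43×10^-6 m⁴, so T_A = T₀·(J_AC/a)/((J_AC/a)+(J_CB/b)) = 806.9 N·m, T_B = 182.1 N·m.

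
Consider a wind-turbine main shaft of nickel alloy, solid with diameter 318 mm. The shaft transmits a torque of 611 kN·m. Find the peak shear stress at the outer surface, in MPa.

J = πd⁴/32 = π(0.318)⁴/32 = 1.004×10^-3 m⁴.
τ_max = T·r/J = 611000 × 0.159 / 1.004×10^-3 = 9.677×10^7 Pa.

96.8 MPa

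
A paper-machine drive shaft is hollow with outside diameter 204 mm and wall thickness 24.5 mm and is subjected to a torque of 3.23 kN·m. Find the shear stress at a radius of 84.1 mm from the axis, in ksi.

0.348 ksi

J = π(d_o⁴ − d_i⁴)/32 = π(0.204⁴ − 0.155⁴)/32 = 1.134×10^-4 m⁴.
Shear stress varies linearly with radius: τ = T·r/J = 3230 × 0.0841 / 1.134×10^-4 = 2.396×10^6 Pa.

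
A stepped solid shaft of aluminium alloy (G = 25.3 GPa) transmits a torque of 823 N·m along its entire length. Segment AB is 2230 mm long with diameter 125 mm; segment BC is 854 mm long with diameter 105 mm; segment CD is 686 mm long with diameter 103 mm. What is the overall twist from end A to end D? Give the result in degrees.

0.423°

J_AB = π(0.125)⁴/32 = 2.40×10^-5 m⁴; J_BC = π(0.105)⁴/32 = 1.19×10^-5 m⁴; J_CD = π(0.103)⁴/32 = 1.10×10^-5 m⁴.
θ = (T/G)·Σ L_i/J_i = (823.0/25.3×10⁹)·(2.23/2.40×10^-5 + 0.854/1.19×10^-5 + 0.686/1.10×10^-5) = 7.374×10^-3 rad.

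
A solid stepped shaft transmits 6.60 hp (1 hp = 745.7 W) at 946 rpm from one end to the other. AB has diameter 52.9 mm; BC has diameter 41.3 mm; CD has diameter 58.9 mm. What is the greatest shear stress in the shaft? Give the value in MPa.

3.59 MPa

ω = 2π·946/60 = 99.06 rad/s, so T = P/ω = 6.60×745.7 / 99.06 = 49.68 N·m.
Under the same torque, τ_max = 16T/(πd³) is largest where d is smallest — segment BC (d = 41.3 mm).
τ_max = 16·49.68/(π·(0.0413)³) = 3.592×10^6 Pa.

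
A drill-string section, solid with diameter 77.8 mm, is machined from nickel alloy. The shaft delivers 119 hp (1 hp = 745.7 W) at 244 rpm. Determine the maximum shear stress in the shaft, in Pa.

3.76e7 Pa

ω = 2π·244/60 = 25.55 rad/s, so T = P/ω = 119×745.7 / 25.55 = 3473 N·m.
J = πd⁴/32 = π(0.0778)⁴/32 = 3.597×10^-6 m⁴.
τ_max = T·r/J = 3473 × 0.0389 / 3.597×10^-6 = 3.756×10^7 Pa.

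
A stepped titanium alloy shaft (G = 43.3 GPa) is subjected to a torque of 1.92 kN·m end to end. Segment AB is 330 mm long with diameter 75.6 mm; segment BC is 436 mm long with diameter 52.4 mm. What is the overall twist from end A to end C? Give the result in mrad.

J_AB = π(0.0756)⁴/32 = 3.21×10^-6 m⁴; J_BC = π(0.0524)⁴/32 = 7.40×10^-7 m⁴.
θ = (T/G)·Σ L_i/J_i = (1920/43.3×10⁹)·(0.330/3.21×10^-6 + 0.436/7.40×10^-7) = 0.03068 rad.

30.7 mrad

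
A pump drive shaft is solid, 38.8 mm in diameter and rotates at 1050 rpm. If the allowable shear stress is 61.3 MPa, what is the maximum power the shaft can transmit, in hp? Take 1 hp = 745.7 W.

J = πd⁴/32 = π(0.0388)⁴/32 = 2.225×10^-7 m⁴.
T_max = τ_allow·J/r = 6.13×10^7 × 2.225×10^-7 / 0.0194 = 703.0 N·m.
ω = 2π·1050/60 = 110.0 rad/s, so P_max = T_max·ω = 7.730×10^4 W.

104 hp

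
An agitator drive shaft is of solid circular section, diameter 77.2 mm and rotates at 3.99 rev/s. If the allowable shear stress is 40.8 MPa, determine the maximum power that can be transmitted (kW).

J = πd⁴/32 = π(0.0772)⁴/32 = 3.487×10^-6 m⁴.
T_max = τ_allow·J/r = 4.08×10^7 × 3.487×10^-6 / 0.0386 = 3686 N·m.
ω = 2π·3.99 = 25.07 rad/s, so P_max = T_max·ω = 9.240×10^4 W.

92.4 kW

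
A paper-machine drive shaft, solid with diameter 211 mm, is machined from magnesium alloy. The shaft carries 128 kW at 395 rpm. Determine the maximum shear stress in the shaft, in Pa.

ω = 2π·395/60 = 41.36 rad/s, so T = P/ω = 128×10³ / 41.36 = 3094 N·m.
J = πd⁴/32 = π(0.211)⁴/32 = 1.946×10^-4 m⁴.
τ_max = T·r/J = 3094 × 0.105 / 1.946×10^-4 = 1.678×10^6 Pa.

1.68e6 Pa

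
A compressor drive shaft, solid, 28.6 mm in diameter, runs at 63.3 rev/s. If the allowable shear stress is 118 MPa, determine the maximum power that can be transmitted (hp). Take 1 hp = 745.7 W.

289 hp

J = πd⁴/32 = π(0.0286)⁴/32 = 6.568×10^-8 m⁴.
T_max = τ_allow·J/r = 1.18×10^8 × 6.568×10^-8 / 0.0143 = 542.0 N·m.
ω = 2π·63.3 = 397.7 rad/s, so P_max = T_max·ω = 2.156×10^5 W.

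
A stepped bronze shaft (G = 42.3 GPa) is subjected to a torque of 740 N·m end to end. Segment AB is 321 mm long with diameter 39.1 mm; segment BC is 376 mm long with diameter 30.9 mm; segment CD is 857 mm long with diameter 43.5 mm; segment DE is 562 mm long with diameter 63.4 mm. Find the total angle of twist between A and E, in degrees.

J_AB = π(0.0391)⁴/32 = 2.29×10^-7 m⁴; J_BC = π(0.0309)⁴/32 = 8.95×10^-8 m⁴; J_CD = π(0.0435)⁴/32 = 3.52×10^-7 m⁴; J_DE = π(0.0634)⁴/32 = 1.59×10^-6 m⁴.
θ = (T/G)·Σ L_i/J_i = (740.0/42.3×10⁹)·(0.321/2.29×10^-7 + 0.376/8.95×10^-8 + 0.857/3.52×10^-7 + 0.562/1.59×10^-6) = 0.1468 rad.

8.41°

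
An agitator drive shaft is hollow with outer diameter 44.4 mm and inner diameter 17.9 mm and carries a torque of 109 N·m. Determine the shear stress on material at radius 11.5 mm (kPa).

3370 kPa

J = π(d_o⁴ − d_i⁴)/32 = π(0.0444⁴ − 0.0179⁴)/32 = 3.715×10^-7 m⁴.
Shear stress varies linearly with radius: τ = T·r/J = 109.0 × 0.0115 / 3.715×10^-7 = 3.375×10^6 Pa.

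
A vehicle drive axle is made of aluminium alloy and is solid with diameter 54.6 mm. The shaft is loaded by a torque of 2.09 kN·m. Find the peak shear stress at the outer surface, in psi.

9480 psi

J = πd⁴/32 = π(0.0546)⁴/32 = 8.725×10^-7 m⁴.
τ_max = T·r/J = 2090 × 0.0273 / 8.725×10^-7 = 6.539×10^7 Pa.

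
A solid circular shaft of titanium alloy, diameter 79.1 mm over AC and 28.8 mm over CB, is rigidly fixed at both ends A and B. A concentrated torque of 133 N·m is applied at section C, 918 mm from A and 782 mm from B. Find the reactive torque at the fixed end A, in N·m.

130 N·m

Compatibility: T_A·a/J_AC = T_B·b/J_CB with T_A + T_B = T₀.
J_AC = 3.84×10^-6 m⁴, J_CB = 6.75×10^-8 m⁴, so T_A = T₀·(J_AC/a)/((J_AC/a)+(J_CB/b)) = 130.3 N·m, T_B = 2.688 N·m.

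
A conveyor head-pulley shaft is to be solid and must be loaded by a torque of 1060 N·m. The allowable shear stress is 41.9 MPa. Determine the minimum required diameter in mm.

50.5 mm

For a solid shaft τ_max = 16T/(πd³), so d = (16T/(π τ_allow))^(1/3) = (16·1060/(π·4.19×10^7))^(1/3) = 0.05051 m.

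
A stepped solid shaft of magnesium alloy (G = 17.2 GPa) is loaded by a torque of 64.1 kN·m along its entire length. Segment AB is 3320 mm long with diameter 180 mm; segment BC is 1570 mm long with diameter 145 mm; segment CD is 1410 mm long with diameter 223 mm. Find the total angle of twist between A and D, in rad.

0.277 rad

J_AB = π(0.180)⁴/32 = 1.03×10^-4 m⁴; J_BC = π(0.145)⁴/32 = 4.34×10^-5 m⁴; J_CD = π(0.223)⁴/32 = 2.43×10^-4 m⁴.
θ = (T/G)·Σ L_i/J_i = (64100/17.2×10⁹)·(3.32/1.03×10^-4 + 1.57/4.34×10^-5 + 1.41/2.43×10^-4) = 0.2765 rad.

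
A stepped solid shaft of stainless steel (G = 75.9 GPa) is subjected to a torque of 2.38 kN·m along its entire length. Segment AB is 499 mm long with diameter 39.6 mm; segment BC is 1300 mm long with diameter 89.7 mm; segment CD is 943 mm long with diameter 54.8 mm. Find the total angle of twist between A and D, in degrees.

J_AB = π(0.0396)⁴/32 = 2.41×10^-7 m⁴; J_BC = π(0.0897)⁴/32 = 6.36×10^-6 m⁴; J_CD = π(0.0548)⁴/32 = 8.85×10^-7 m⁴.
θ = (T/G)·Σ L_i/J_i = (2380/75.9×10⁹)·(0.499/2.41×10^-7 + 1.30/6.36×10^-6 + 0.943/8.85×10^-7) = 0.1046 rad.

5.99°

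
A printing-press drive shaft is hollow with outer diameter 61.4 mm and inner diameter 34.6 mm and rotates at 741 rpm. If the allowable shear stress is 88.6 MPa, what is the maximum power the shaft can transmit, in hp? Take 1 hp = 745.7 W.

377 hp

J = π(d_o⁴ − d_i⁴)/32 = π(0.0614⁴ − 0.0346⁴)/32 = 1.255×10^-6 m⁴.
T_max = τ_allow·J/r = 8.86×10^7 × 1.255×10^-6 / 0.0307 = 3621 N·m.
ω = 2π·741/60 = 77.60 rad/s, so P_max = T_max·ω = 2.810×10^5 W.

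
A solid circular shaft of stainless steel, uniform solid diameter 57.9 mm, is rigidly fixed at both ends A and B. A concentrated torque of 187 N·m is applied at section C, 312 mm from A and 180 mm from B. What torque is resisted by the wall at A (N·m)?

With uniform GJ and both ends fixed, compatibility θ_AC = θ_CB gives T_A·a = T_B·b, together with T_A + T_B = T₀.
T_A = T₀·b/(a+b) = 187.0·180/492.0 = 68.41 N·m; T_B = 118.6 N·m.

68.4 N·m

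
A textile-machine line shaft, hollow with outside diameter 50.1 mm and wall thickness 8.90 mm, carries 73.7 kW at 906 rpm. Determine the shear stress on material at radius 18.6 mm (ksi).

ω = 2π·906/60 = 94.88 rad/s, so T = P/ω = 73.7×10³ / 94.88 = 776.8 N·m.
J = π(d_o⁴ − d_i⁴)/32 = π(0.0501⁴ − 0.0323⁴)/32 = 5.117×10^-7 m⁴.
Shear stress varies linearly with radius: τ = T·r/J = 776.8 × 0.0186 / 5.117×10^-7 = 2.824×10^7 Pa.

4.10 ksi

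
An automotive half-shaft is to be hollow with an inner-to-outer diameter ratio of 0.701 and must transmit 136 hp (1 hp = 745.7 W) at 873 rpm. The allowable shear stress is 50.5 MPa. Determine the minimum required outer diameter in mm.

ω = 2π·873/60 = 91.42 rad/s, so T = P/ω = 136×745.7 / 91.42 = 1109 N·m.
For a hollow shaft with d_i/d_o = 0.701: τ_max = 16T/(π d_o³ (1−k⁴)), so d_o = [16T/(π τ_allow (1−k⁴))]^(1/3) = [16·1109/(π·5.05×10^7·0.7585)]^(1/3) = 0.05284 m.

52.8 mm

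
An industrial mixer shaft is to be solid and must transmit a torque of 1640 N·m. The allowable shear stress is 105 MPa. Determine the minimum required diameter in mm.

For a solid shaft τ_max = 16T/(πd³), so d = (16T/(π τ_allow))^(1/3) = (16·1640/(π·1.05×10^8))^(1/3) = 0.04301 m.

43.0 mm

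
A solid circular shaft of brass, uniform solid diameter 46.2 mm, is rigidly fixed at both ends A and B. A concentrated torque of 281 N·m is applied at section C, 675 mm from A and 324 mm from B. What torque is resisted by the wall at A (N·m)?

With uniform GJ and both ends fixed, compatibility θ_AC = θ_CB gives T_A·a = T_B·b, together with T_A + T_B = T₀.
T_A = T₀·b/(a+b) = 281.0·324/999.0 = 91.14 N·m; T_B = 189.9 N·m.

91.1 N·m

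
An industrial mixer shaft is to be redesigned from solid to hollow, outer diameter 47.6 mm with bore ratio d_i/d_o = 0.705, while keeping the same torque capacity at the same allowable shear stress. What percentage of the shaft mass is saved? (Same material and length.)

39.2 %

Equal τ_max and T ⇒ the solid shaft needs d_s³ = d_o³(1−k⁴), so d_s = 47.6·(1−0.705⁴)^(1/3) = 43.30 mm.
Area ratio A_h/A_s = d_o²(1−k²)/d_s² = (1−k²)/(1−k⁴)^(2/3) = 0.6077.
Mass saving = 1 − 0.6077 = 39.2 %.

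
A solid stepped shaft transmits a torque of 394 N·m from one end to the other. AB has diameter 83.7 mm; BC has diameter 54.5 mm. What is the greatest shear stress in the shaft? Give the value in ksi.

1.80 ksi

Under the same torque, τ_max = 16T/(πd³) is largest where d is smallest — segment BC (d = 54.5 mm).
τ_max = 16·394.0/(π·(0.0545)³) = 1.240×10^7 Pa.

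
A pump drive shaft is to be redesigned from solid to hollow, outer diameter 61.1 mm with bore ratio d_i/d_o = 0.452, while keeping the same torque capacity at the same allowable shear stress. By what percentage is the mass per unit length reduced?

Equal τ_max and T ⇒ the solid shaft needs d_s³ = d_o³(1−k⁴), so d_s = 61.1·(1−0.452⁴)^(1/3) = 60.24 mm.
Area ratio A_h/A_s = d_o²(1−k²)/d_s² = (1−k²)/(1−k⁴)^(2/3) = 0.8186.
Mass saving = 1 − 0.8186 = 18.1 %.

18.1 %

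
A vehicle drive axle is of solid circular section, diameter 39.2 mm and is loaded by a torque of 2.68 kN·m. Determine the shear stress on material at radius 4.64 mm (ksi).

J = πd⁴/32 = π(0.0392)⁴/32 = 2.318×10^-7 m⁴.
Shear stress varies linearly with radius: τ = T·r/J = 2680 × 0.00464 / 2.318×10^-7 = 5.364×10^7 Pa.

7.78 ksi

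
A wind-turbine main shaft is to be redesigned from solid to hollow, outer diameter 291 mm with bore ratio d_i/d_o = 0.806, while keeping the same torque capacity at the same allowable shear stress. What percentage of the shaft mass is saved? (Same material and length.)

Equal τ_max and T ⇒ the solid shaft needs d_s³ = d_o³(1−k⁴), so d_s = 291·(1−0.806⁴)^(1/3) = 242.4 mm.
Area ratio A_h/A_s = d_o²(1−k²)/d_s² = (1−k²)/(1−k⁴)^(2/3) = 0.5049.
Mass saving = 1 − 0.5049 = 49.5 %.

49.5 %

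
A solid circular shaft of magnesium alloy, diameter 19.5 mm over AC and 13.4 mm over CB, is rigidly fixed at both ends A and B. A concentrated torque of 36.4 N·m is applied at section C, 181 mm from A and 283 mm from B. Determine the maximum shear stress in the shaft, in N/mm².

21.9 N/mm²

Compatibility: T_A·a/J_AC = T_B·b/J_CB with T_A + T_B = T₀.
J_AC = 1.42×10^-8 m⁴, J_CB = 3.17×10^-9 m⁴, so T_A = T₀·(J_AC/a)/((J_AC/a)+(J_CB/b)) = 31.86 N·m, T_B = 4.543 N·m.
τ in each portion: τ_AC = 2.19×10^7 Pa, τ_CB = 9.62×10^6 Pa; maximum is in AC.
τ_max = T_AC·r/J = 31.86·0.00975/1.42×10^-8 = 2.188×10^7 Pa.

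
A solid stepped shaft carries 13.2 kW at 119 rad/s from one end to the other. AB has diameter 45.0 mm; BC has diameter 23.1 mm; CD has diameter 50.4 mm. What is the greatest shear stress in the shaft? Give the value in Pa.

4.58e7 Pa

ω = 119 rad/s, so T = P/ω = 13.2×10³ / 119.0 = 110.9 N·m.
Under the same torque, τ_max = 16T/(πd³) is largest where d is smallest — segment BC (d = 23.1 mm).
τ_max = 16·110.9/(π·(0.0231)³) = 4.583×10^7 Pa.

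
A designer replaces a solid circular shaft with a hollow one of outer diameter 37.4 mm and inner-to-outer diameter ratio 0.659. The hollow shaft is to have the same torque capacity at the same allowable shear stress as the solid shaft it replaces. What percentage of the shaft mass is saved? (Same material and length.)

Equal τ_max and T ⇒ the solid shaft needs d_s³ = d_o³(1−k⁴), so d_s = 37.4·(1−0.659⁴)^(1/3) = 34.88 mm.
Area ratio A_h/A_s = d_o²(1−k²)/d_s² = (1−k²)/(1−k⁴)^(2/3) = 0.6503.
Mass saving = 1 − 0.6503 = 35.0 %.

35.0 %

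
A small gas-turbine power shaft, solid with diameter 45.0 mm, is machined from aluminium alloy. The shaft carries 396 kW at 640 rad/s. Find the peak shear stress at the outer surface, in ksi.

ω = 640 rad/s, so T = P/ω = 396×10³ / 640.0 = 618.8 N·m.
J = πd⁴/32 = π(0.0450)⁴/32 = 4.026×10^-7 m⁴.
τ_max = T·r/J = 618.8 × 0.0225 / 4.026×10^-7 = 3.458×10^7 Pa.

5.02 ksi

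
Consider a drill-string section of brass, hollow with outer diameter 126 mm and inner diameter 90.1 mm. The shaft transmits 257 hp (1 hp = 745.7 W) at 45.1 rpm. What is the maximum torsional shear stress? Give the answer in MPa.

ω = 2π·45.1/60 = 4.723 rad/s, so T = P/ω = 257×745.7 / 4.723 = 40580 N·m.
J = π(d_o⁴ − d_i⁴)/32 = π(0.126⁴ − 0.0901⁴)/32 = 1.827×10^-5 m⁴.
τ_max = T·r/J = 40580 × 0.0630 / 1.827×10^-5 = 1.399×10^8 Pa.

140 MPa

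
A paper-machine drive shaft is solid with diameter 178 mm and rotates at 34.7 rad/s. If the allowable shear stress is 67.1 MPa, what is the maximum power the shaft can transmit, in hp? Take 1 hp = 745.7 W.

J = πd⁴/32 = π(0.178)⁴/32 = 9.856×10^-5 m⁴.
T_max = τ_allow·J/r = 6.71×10^7 × 9.856×10^-5 / 0.0890 = 74300 N·m.
ω = 34.7 rad/s, so P_max = T_max·ω = 2.578×10^6 W.

3460 hp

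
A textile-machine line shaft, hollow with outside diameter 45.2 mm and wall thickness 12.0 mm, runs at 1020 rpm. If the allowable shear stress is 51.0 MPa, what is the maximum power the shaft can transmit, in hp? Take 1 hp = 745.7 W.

126 hp

J = π(d_o⁴ − d_i⁴)/32 = π(0.0452⁴ − 0.0212⁴)/32 = 3.900×10^-7 m⁴.
T_max = τ_allow·J/r = 5.10×10^7 × 3.900×10^-7 / 0.0226 = 880.0 N·m.
ω = 2π·1020/60 = 106.8 rad/s, so P_max = T_max·ω = 9.399×10^4 W.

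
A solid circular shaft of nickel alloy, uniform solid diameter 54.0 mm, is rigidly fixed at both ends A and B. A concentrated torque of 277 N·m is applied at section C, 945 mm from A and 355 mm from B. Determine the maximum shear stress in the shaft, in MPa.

With uniform GJ and both ends fixed, compatibility θ_AC = θ_CB gives T_A·a = T_B·b, together with T_A + T_B = T₀.
T_A = T₀·b/(a+b) = 277.0·355/1300 = 75.64 N·m; T_B = 201.4 N·m.
τ in each portion: τ_AC = 2.45×10^6 Pa, τ_CB = 6.51×10^6 Pa; maximum is in CB.
τ_max = T_CB·r/J = 201.4·0.0270/8.35×10^-7 = 6.513×10^6 Pa.

6.51 MPa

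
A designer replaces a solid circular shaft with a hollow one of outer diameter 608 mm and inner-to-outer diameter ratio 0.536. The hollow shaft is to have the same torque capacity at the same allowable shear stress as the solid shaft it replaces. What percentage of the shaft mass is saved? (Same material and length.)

24.5 %

Equal τ_max and T ⇒ the solid shaft needs d_s³ = d_o³(1−k⁴), so d_s = 608·(1−0.536⁴)^(1/3) = 590.8 mm.
Area ratio A_h/A_s = d_o²(1−k²)/d_s² = (1−k²)/(1−k⁴)^(2/3) = 0.7548.
Mass saving = 1 − 0.7548 = 24.5 %.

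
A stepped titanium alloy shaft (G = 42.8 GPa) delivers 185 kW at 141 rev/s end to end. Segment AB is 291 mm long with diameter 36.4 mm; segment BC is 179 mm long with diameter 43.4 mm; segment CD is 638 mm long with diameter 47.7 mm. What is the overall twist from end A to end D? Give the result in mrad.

ω = 2π·141 = 885.9 rad/s, so T = P/ω = 185×10³ / 885.9 = 208.8 N·m.
J_AB = π(0.0364)⁴/32 = 1.72×10^-7 m⁴; J_BC = π(0.0434)⁴/32 = 3.48×10^-7 m⁴; J_CD = π(0.0477)⁴/32 = 5.08×10^-7 m⁴.
θ = (T/G)·Σ L_i/J_i = (208.8/42.8×10⁹)·(0.291/1.72×10^-7 + 0.179/3.48×10^-7 + 0.638/5.08×10^-7) = 0.01687 rad.

16.9 mrad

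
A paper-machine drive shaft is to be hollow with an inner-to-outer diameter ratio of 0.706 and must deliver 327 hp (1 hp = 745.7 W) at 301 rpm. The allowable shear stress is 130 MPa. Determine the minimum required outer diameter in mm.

73.9 mm

ω = 2π·301/60 = 31.52 rad/s, so T = P/ω = 327×745.7 / 31.52 = 7736 N·m.
For a hollow shaft with d_i/d_o = 0.706: τ_max = 16T/(π d_o³ (1−k⁴)), so d_o = [16T/(π τ_allow (1−k⁴))]^(1/3) = [16·7736/(π·1.30×10^8·0.7516)]^(1/3) = 0.07388 m.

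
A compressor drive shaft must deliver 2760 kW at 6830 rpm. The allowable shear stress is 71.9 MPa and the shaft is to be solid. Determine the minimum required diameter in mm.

64.9 mm

ω = 2π·6830/60 = 715.2 rad/s, so T = P/ω = 2760×10³ / 715.2 = 3859 N·m.
For a solid shaft τ_max = 16T/(πd³), so d = (16T/(π τ_allow))^(1/3) = (16·3859/(π·7.19×10^7))^(1/3) = 0.06490 m.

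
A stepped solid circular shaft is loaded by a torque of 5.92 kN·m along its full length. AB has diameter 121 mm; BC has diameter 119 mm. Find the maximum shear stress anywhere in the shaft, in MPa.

17.9 MPa

Under the same torque, τ_max = 16T/(πd³) is largest where d is smallest — segment BC (d = 119 mm).
τ_max = 16·5920/(π·(0.119)³) = 1.789×10^7 Pa.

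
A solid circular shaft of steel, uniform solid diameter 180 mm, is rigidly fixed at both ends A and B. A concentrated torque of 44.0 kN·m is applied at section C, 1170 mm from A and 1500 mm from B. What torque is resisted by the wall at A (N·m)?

24700 N·m

With uniform GJ and both ends fixed, compatibility θ_AC = θ_CB gives T_A·a = T_B·b, together with T_A + T_B = T₀.
T_A = T₀·b/(a+b) = 44000·1500/2670 = 24720 N·m; T_B = 19280 N·m.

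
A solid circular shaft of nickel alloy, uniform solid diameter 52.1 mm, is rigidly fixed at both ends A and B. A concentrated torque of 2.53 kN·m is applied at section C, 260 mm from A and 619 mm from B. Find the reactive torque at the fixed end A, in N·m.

With uniform GJ and both ends fixed, compatibility θ_AC = θ_CB gives T_A·a = T_B·b, together with T_A + T_B = T₀.
T_A = T₀·b/(a+b) = 2530·619/879.0 = 1782 N·m; T_B = 748.4 N·m.

1780 N·m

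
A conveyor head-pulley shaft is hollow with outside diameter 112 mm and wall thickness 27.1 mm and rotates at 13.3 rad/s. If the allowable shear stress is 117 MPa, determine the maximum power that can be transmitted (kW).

J = π(d_o⁴ − d_i⁴)/32 = π(0.112⁴ − 0.0578⁴)/32 = 1.435×10^-5 m⁴.
T_max = τ_allow·J/r = 1.17×10^8 × 1.435×10^-5 / 0.0560 = 29990 N·m.
ω = 13.3 rad/s, so P_max = T_max·ω = 3.988×10^5 W.

399 kW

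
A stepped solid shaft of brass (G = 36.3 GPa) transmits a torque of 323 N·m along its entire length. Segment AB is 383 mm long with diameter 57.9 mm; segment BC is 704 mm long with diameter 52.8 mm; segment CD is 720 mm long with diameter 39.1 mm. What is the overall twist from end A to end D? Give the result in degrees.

2.25°

J_AB = π(0.0579)⁴/32 = 1.10×10^-6 m⁴; J_BC = π(0.0528)⁴/32 = 7.63×10^-7 m⁴; J_CD = π(0.0391)⁴/32 = 2.29×10^-7 m⁴.
θ = (T/G)·Σ L_i/J_i = (323.0/36.3×10⁹)·(0.383/1.10×10^-6 + 0.704/7.63×10^-7 + 0.720/2.29×10^-7) = 0.03922 rad.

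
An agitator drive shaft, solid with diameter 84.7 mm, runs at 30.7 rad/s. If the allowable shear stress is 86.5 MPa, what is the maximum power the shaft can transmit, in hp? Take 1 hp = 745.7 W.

425 hp

J = πd⁴/32 = π(0.0847)⁴/32 = 5.053×10^-6 m⁴.
T_max = τ_allow·J/r = 8.65×10^7 × 5.053×10^-6 / 0.0423 = 10320 N·m.
ω = 30.7 rad/s, so P_max = T_max·ω = 3.168×10^5 W.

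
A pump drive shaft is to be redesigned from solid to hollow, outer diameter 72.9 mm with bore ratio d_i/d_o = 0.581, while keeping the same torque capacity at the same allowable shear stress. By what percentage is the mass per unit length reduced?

28.2 %

Equal τ_max and T ⇒ the solid shaft needs d_s³ = d_o³(1−k⁴), so d_s = 72.9·(1−0.581⁴)^(1/3) = 70.02 mm.
Area ratio A_h/A_s = d_o²(1−k²)/d_s² = (1−k²)/(1−k⁴)^(2/3) = 0.7181.
Mass saving = 1 − 0.7181 = 28.2 %.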